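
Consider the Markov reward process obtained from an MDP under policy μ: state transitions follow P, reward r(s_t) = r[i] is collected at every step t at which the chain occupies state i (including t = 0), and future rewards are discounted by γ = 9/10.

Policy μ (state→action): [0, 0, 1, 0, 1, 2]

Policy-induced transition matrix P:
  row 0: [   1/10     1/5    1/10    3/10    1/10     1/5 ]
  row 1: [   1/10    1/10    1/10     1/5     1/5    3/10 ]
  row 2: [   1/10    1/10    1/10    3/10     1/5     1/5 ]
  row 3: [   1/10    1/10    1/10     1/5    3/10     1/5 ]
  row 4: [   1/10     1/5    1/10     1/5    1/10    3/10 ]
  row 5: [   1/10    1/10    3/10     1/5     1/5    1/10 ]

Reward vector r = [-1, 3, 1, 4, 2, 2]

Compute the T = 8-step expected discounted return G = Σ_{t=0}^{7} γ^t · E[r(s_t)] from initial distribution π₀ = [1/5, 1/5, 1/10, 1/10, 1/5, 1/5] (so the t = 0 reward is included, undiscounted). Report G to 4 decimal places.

G = 11.7460

t=0: π = [0.2000, 0.2000, 0.1000, 0.1000, 0.2000, 0.2000], E[r] = 1.7000, γ^t·E[r] = 1.700000, running G = 1.700000
t=1: π = [0.1000, 0.1400, 0.1400, 0.2300, 0.1700, 0.2200], E[r] = 2.1600, γ^t·E[r] = 1.944000, running G = 3.644000
t=2: π = [0.1000, 0.1270, 0.1440, 0.2240, 0.1960, 0.2090], E[r] = 2.1310, γ^t·E[r] = 1.726110, running G = 5.370110
t=3: π = [0.1000, 0.1296, 0.1418, 0.2244, 0.1928, 0.2114], E[r] = 2.1366, γ^t·E[r] = 1.557581, running G = 6.927691
t=4: π = [0.1000, 0.1293, 0.1423, 0.2242, 0.1932, 0.2111], E[r] = 2.1354, γ^t·E[r] = 1.401010, running G = 8.328701
t=5: π = [0.1000, 0.1293, 0.1422, 0.2242, 0.1931, 0.2111], E[r] = 2.1356, γ^t·E[r] = 1.261022, running G = 9.589723
t=6: π = [0.1000, 0.1293, 0.1422, 0.2242, 0.1931, 0.2111], E[r] = 2.1355, γ^t·E[r] = 1.134907, running G = 10.724630
t=7: π = [0.1000, 0.1293, 0.1422, 0.2242, 0.1931, 0.2111], E[r] = 2.1355, γ^t·E[r] = 1.021418, running G = 11.746048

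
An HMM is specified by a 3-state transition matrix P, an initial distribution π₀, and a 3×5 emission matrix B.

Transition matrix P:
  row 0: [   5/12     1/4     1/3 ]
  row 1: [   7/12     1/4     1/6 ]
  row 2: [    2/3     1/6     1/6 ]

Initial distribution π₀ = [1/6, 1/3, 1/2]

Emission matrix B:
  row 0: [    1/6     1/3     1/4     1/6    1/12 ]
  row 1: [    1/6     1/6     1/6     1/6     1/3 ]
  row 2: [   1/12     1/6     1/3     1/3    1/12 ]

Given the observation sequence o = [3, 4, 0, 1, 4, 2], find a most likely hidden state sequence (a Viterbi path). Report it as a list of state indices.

t=0: δ = [2.778e-02, 5.556e-02, 1.667e-01]  (obs o_0=3)
t=1: δ = [9.259e-03, 9.259e-03, 2.315e-03]  ψ = [2, 2, 2]  (obs o_1=4)
t=2: δ = [9.002e-04, 3.858e-04, 2.572e-04]  ψ = [1, 0, 0]  (obs o_2=0)
t=3: δ = [1.250e-04, 3.751e-05, 5.001e-05]  ψ = [0, 0, 0]  (obs o_3=1)
t=4: δ = [4.341e-06, 1.042e-05, 3.473e-06]  ψ = [0, 0, 0]  (obs o_4=4)
t=5: δ = [1.519e-06, 4.341e-07, 5.788e-07]  ψ = [1, 1, 1]  (obs o_5=2)
backtrack: best end state = 0; path = [2, 1, 0, 0, 1, 0]

path = [2, 1, 0, 0, 1, 0]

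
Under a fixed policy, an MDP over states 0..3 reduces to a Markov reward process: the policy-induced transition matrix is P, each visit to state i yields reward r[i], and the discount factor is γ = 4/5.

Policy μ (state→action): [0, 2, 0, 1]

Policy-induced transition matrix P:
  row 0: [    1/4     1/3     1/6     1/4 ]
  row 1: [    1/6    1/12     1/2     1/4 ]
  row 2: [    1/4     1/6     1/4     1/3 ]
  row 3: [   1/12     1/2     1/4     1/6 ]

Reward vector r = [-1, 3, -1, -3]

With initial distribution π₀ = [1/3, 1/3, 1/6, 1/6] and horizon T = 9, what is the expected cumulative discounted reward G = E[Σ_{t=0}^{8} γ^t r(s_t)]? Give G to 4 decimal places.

t=0: π = [0.3333, 0.3333, 0.1667, 0.1667], E[r] = 0.0000, γ^t·E[r] = 0.000000, running G = 0.000000
t=1: π = [0.1944, 0.2500, 0.3056, 0.2500], E[r] = -0.5000, γ^t·E[r] = -0.400000, running G = -0.400000
t=2: π = [0.1875, 0.2616, 0.2963, 0.2546], E[r] = -0.4630, γ^t·E[r] = -0.296296, running G = -0.696296
t=3: π = [0.1858, 0.2610, 0.2998, 0.2535], E[r] = -0.4630, γ^t·E[r] = -0.237037, running G = -0.933333
t=4: π = [0.1860, 0.2604, 0.2998, 0.2539], E[r] = -0.4662, γ^t·E[r] = -0.190973, running G = -1.124306
t=5: π = [0.1860, 0.2606, 0.2996, 0.2538], E[r] = -0.4653, γ^t·E[r] = -0.152467, running G = -1.276774
t=6: π = [0.1860, 0.2606, 0.2996, 0.2538], E[r] = -0.4654, γ^t·E[r] = -0.122000, running G = -1.398774
t=7: π = [0.1860, 0.2606, 0.2996, 0.2538], E[r] = -0.4654, γ^t·E[r] = -0.097606, running G = -1.496380
t=8: π = [0.1860, 0.2606, 0.2996, 0.2538], E[r] = -0.4654, γ^t·E[r] = -0.078082, running G = -1.574462

G = -1.5745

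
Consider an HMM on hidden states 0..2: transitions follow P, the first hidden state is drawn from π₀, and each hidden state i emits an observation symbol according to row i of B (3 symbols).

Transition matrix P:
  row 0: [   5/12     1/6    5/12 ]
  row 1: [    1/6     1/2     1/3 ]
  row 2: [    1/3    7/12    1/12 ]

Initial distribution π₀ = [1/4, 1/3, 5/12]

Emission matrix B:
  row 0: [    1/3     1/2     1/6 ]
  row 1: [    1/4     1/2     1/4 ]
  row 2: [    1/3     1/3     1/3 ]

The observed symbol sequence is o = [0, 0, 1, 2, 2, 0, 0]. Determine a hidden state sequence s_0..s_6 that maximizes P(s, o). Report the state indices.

t=0: δ = [8.333e-02, 8.333e-02, 1.389e-01]  (obs o_0=0)
t=1: δ = [1.543e-02, 2.025e-02, 1.157e-02]  ψ = [2, 2, 0]  (obs o_1=0)
t=2: δ = [3.215e-03, 5.064e-03, 2.251e-03]  ψ = [0, 1, 1]  (obs o_2=1)
t=3: δ = [2.233e-04, 6.330e-04, 5.626e-04]  ψ = [0, 1, 1]  (obs o_3=2)
t=4: δ = [3.126e-05, 8.205e-05, 7.033e-05]  ψ = [2, 2, 1]  (obs o_4=2)
t=5: δ = [7.814e-06, 1.026e-05, 9.117e-06]  ψ = [2, 1, 1]  (obs o_5=0)
t=6: δ = [1.085e-06, 1.330e-06, 1.140e-06]  ψ = [0, 2, 1]  (obs o_6=0)
backtrack: best end state = 1; path = [2, 1, 1, 2, 1, 2, 1]

path = [2, 1, 1, 2, 1, 2, 1]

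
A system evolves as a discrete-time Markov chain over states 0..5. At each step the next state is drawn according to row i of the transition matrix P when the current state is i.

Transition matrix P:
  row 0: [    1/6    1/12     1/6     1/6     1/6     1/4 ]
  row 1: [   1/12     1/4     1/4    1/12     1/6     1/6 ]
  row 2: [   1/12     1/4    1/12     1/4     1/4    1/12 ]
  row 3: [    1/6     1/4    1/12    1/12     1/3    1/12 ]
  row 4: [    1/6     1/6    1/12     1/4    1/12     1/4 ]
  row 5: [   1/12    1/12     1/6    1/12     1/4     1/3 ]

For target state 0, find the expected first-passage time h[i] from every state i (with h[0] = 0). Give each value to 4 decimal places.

First-step conditioning: h[0] = 0; for i ≠ 0, h[i] = 1 + Σ_k P[i][k]·h[k].
  h[1] = 1 + 1/4·h[1] + 1/4·h[2] + 1/12·h[3] + 1/6·h[4] + 1/6·h[5]
  h[2] = 1 + 1/4·h[1] + 1/12·h[2] + 1/4·h[3] + 1/4·h[4] + 1/12·h[5]
  h[3] = 1 + 1/4·h[1] + 1/12·h[2] + 1/12·h[3] + 1/3·h[4] + 1/12·h[5]
  h[4] = 1 + 1/6·h[1] + 1/12·h[2] + 1/4·h[3] + 1/12·h[4] + 1/4·h[5]
  h[5] = 1 + 1/12·h[1] + 1/6·h[2] + 1/12·h[3] + 1/4·h[4] + 1/3·h[5]
Solving the 5×5 linear system over states ≠ 0 gives exactly h = [0, 261840/29333, 256776/29333, 237132/29333, 238536/29333, 260016/29333] (h[0] = 0 is the target).

h = [0.0000, 8.9265, 8.7538, 8.0841, 8.1320, 8.8643]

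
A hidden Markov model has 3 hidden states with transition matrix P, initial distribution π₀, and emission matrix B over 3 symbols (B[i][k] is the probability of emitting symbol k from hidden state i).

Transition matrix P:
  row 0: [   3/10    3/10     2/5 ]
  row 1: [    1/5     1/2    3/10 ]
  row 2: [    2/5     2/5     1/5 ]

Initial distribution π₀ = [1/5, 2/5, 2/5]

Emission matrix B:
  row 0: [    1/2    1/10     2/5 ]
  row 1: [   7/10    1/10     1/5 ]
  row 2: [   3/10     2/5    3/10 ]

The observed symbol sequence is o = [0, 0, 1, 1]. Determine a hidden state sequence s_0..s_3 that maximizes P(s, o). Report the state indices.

path = [1, 1, 2, 2]

t=0: δ = [1.000e-01, 2.800e-01, 1.200e-01]  (obs o_0=0)
t=1: δ = [2.800e-02, 9.800e-02, 2.520e-02]  ψ = [1, 1, 1]  (obs o_1=0)
t=2: δ = [1.960e-03, 4.900e-03, 1.176e-02]  ψ = [1, 1, 1]  (obs o_2=1)
t=3: δ = [4.704e-04, 4.704e-04, 9.408e-04]  ψ = [2, 2, 2]  (obs o_3=1)
backtrack: best end state = 2; path = [1, 1, 2, 2]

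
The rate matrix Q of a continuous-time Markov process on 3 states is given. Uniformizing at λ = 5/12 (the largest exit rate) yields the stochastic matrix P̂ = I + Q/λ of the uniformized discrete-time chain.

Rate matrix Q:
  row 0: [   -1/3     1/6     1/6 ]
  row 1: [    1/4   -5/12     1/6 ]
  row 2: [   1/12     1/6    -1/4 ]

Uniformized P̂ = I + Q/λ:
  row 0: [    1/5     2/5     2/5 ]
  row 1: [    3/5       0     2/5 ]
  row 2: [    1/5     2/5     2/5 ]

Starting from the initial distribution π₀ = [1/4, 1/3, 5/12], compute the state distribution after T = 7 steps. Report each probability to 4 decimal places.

π = [0.3144, 0.2856, 0.4000]

t=0: π = [0.2500, 0.3333, 0.4167]
t=1: π = [0.3333, 0.2667, 0.4000]
t=2: π = [0.3067, 0.2933, 0.4000]
t=3: π = [0.3173, 0.2827, 0.4000]
t=4: π = [0.3131, 0.2869, 0.4000]
t=5: π = [0.3148, 0.2852, 0.4000]
t=6: π = [0.3141, 0.2859, 0.4000]
t=7: π = [0.3144, 0.2856, 0.4000]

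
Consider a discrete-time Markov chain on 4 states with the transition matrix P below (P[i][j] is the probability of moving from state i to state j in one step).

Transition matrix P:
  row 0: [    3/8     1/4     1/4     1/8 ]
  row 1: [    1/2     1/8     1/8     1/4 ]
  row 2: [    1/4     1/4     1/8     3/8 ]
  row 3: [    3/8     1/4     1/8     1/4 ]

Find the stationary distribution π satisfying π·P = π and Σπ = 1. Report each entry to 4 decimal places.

π = [0.3812, 0.2222, 0.1726, 0.2239]

Balance equations π_j = Σ_i π_i·P[i][j]:
  π_0 = 3/8·π_0 + 1/2·π_1 + 1/4·π_2 + 3/8·π_3
  π_1 = 1/4·π_0 + 1/8·π_1 + 1/4·π_2 + 1/4·π_3
  π_2 = 1/4·π_0 + 1/8·π_1 + 1/8·π_2 + 1/8·π_3
  normalize: π_0 + π_1 + π_2 + π_3 = 1
Solving the linear system gives exactly π = [223/585, 2/9, 101/585, 131/585].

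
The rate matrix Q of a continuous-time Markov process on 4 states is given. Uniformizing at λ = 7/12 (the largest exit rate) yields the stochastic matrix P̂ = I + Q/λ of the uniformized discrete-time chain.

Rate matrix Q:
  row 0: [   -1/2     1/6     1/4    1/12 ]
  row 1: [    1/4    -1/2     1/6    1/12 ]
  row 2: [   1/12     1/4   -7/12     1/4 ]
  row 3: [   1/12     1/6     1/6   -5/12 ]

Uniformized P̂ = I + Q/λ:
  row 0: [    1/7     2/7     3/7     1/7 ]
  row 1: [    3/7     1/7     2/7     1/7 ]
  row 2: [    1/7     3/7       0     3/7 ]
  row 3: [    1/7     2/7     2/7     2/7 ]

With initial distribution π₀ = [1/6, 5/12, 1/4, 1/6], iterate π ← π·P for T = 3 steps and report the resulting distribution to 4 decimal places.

t=0: π = [0.1667, 0.4167, 0.2500, 0.1667]
t=1: π = [0.2619, 0.2619, 0.2381, 0.2381]
t=2: π = [0.2177, 0.2823, 0.2551, 0.2449]
t=3: π = [0.2235, 0.2818, 0.2439, 0.2507]

π = [0.2235, 0.2818, 0.2439, 0.2507]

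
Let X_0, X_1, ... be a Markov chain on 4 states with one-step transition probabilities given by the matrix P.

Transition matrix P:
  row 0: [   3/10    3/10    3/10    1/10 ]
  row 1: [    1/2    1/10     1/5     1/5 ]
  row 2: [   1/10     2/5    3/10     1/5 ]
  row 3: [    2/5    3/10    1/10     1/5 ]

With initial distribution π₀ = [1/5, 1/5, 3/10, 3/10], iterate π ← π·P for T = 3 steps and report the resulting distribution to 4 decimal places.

t=0: π = [0.2000, 0.2000, 0.3000, 0.3000]
t=1: π = [0.3100, 0.2900, 0.2200, 0.1800]
t=2: π = [0.3320, 0.2640, 0.2350, 0.1690]
t=3: π = [0.3227, 0.2707, 0.2398, 0.1668]

π = [0.3227, 0.2707, 0.2398, 0.1668]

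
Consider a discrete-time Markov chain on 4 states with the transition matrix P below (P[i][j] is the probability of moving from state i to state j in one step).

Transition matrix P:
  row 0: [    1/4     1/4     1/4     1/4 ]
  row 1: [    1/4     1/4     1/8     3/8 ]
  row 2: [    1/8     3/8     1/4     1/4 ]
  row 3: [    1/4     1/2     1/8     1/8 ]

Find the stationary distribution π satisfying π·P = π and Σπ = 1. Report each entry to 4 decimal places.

Balance equations π_j = Σ_i π_i·P[i][j]:
  π_0 = 1/4·π_0 + 1/4·π_1 + 1/8·π_2 + 1/4·π_3
  π_1 = 1/4·π_0 + 1/4·π_1 + 3/8·π_2 + 1/2·π_3
  π_2 = 1/4·π_0 + 1/8·π_1 + 1/4·π_2 + 1/8·π_3
  normalize: π_0 + π_1 + π_2 + π_3 = 1
Solving the linear system gives exactly π = [13/57, 32/95, 10/57, 74/285].

π = [0.2281, 0.3368, 0.1754, 0.2596]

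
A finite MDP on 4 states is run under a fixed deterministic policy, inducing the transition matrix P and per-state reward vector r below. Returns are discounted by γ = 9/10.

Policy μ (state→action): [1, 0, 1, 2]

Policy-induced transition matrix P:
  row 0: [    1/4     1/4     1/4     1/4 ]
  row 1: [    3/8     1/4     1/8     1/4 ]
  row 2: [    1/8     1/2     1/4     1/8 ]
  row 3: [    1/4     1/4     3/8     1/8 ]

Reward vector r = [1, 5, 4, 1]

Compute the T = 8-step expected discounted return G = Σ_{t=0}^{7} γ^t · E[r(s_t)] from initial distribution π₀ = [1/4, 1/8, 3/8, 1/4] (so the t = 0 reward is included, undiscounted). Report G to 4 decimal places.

t=0: π = [0.2500, 0.1250, 0.3750, 0.2500], E[r] = 2.6250, γ^t·E[r] = 2.625000, running G = 2.625000
t=1: π = [0.2188, 0.3438, 0.2656, 0.1719], E[r] = 3.1719, γ^t·E[r] = 2.854688, running G = 5.479688
t=2: π = [0.2598, 0.3164, 0.2285, 0.1953], E[r] = 2.9512, γ^t·E[r] = 2.390449, running G = 7.870137
t=3: π = [0.2610, 0.3071, 0.2349, 0.1970], E[r] = 2.9331, γ^t·E[r] = 2.138234, running G = 10.008371
t=4: π = [0.2590, 0.3087, 0.2362, 0.1960], E[r] = 2.9436, γ^t·E[r] = 1.931278, running G = 11.939649
t=5: π = [0.2591, 0.3091, 0.2359, 0.1960], E[r] = 2.9440, γ^t·E[r] = 1.738387, running G = 13.678036
t=6: π = [0.2591, 0.3090, 0.2359, 0.1960], E[r] = 2.9435, γ^t·E[r] = 1.564298, running G = 15.242334
t=7: π = [0.2591, 0.3090, 0.2359, 0.1960], E[r] = 2.9435, γ^t·E[r] = 1.407868, running G = 16.650202

G = 16.6502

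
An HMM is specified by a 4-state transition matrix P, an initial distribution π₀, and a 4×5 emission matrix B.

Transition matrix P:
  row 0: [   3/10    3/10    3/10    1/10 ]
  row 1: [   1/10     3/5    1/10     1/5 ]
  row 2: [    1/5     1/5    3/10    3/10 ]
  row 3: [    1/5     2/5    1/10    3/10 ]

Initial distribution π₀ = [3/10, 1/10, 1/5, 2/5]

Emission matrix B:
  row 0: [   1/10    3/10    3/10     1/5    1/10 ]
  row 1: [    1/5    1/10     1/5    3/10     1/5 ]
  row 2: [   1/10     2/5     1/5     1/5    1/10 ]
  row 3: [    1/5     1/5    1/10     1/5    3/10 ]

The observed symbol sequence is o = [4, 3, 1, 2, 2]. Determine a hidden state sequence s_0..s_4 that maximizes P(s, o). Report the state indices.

t=0: δ = [3.000e-02, 2.000e-02, 2.000e-02, 1.200e-01]  (obs o_0=4)
t=1: δ = [4.800e-03, 1.440e-02, 2.400e-03, 7.200e-03]  ψ = [3, 3, 3, 3]  (obs o_1=3)
t=2: δ = [4.320e-04, 8.640e-04, 5.760e-04, 5.760e-04]  ψ = [0, 1, 0, 1]  (obs o_2=1)
t=3: δ = [3.888e-05, 1.037e-04, 3.456e-05, 1.728e-05]  ψ = [0, 1, 2, 1]  (obs o_3=2)
t=4: δ = [3.499e-06, 1.244e-05, 2.333e-06, 2.074e-06]  ψ = [0, 1, 0, 1]  (obs o_4=2)
backtrack: best end state = 1; path = [3, 1, 1, 1, 1]

path = [3, 1, 1, 1, 1]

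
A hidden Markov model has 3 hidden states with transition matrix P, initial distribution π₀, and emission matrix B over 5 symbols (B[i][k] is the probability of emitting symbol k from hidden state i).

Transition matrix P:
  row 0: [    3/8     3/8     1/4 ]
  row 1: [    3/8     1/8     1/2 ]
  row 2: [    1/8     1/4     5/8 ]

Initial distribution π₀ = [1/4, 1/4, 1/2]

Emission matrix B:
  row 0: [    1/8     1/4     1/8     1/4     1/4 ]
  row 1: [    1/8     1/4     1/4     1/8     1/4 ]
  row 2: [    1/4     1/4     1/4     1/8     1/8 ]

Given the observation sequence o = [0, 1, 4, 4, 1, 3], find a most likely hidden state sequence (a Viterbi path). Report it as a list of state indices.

path = [2, 2, 2, 2, 2, 2]

t=0: δ = [3.125e-02, 3.125e-02, 1.250e-01]  (obs o_0=0)
t=1: δ = [3.906e-03, 7.812e-03, 1.953e-02]  ψ = [2, 2, 2]  (obs o_1=1)
t=2: δ = [7.324e-04, 1.221e-03, 1.526e-03]  ψ = [1, 2, 2]  (obs o_2=4)
t=3: δ = [1.144e-04, 9.537e-05, 1.192e-04]  ψ = [1, 2, 2]  (obs o_3=4)
t=4: δ = [1.073e-05, 1.073e-05, 1.863e-05]  ψ = [0, 0, 2]  (obs o_4=1)
t=5: δ = [1.006e-06, 5.821e-07, 1.455e-06]  ψ = [0, 2, 2]  (obs o_5=3)
backtrack: best end state = 2; path = [2, 2, 2, 2, 2, 2]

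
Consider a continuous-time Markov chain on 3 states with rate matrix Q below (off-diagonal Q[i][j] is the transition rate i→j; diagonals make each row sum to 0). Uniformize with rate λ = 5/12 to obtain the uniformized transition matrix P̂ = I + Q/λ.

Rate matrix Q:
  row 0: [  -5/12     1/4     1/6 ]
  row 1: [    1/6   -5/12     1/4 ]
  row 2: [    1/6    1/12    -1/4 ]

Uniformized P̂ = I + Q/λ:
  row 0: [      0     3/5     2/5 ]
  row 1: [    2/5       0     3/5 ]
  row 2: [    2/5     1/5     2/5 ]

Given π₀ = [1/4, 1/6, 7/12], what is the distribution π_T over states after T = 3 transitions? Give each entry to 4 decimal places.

t=0: π = [0.2500, 0.1667, 0.5833]
t=1: π = [0.3000, 0.2667, 0.4333]
t=2: π = [0.2800, 0.2667, 0.4533]
t=3: π = [0.2880, 0.2587, 0.4533]

π = [0.2880, 0.2587, 0.4533]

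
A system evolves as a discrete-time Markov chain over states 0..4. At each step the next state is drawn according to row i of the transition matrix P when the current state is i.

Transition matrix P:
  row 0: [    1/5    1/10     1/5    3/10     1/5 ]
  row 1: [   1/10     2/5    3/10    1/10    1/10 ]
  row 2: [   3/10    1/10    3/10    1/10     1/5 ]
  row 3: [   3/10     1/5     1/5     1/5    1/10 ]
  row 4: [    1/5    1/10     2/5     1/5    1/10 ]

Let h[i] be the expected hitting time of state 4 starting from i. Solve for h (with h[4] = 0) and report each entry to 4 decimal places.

First-step conditioning: h[4] = 0; for i ≠ 4, h[i] = 1 + Σ_k P[i][k]·h[k].
  h[0] = 1 + 1/5·h[0] + 1/10·h[1] + 1/5·h[2] + 3/10·h[3]
  h[1] = 1 + 1/10·h[0] + 2/5·h[1] + 3/10·h[2] + 1/10·h[3]
  h[2] = 1 + 3/10·h[0] + 1/10·h[1] + 3/10·h[2] + 1/10·h[3]
  h[3] = 1 + 3/10·h[0] + 1/5·h[1] + 1/5·h[2] + 1/5·h[3]
Solving the 4×4 linear system over states ≠ 4 gives exactly h = [7130/1163, 7920/1163, 6970/1163, 7850/1163, 0] (h[4] = 0 is the target).

h = [6.1307, 6.8100, 5.9931, 6.7498, 0.0000]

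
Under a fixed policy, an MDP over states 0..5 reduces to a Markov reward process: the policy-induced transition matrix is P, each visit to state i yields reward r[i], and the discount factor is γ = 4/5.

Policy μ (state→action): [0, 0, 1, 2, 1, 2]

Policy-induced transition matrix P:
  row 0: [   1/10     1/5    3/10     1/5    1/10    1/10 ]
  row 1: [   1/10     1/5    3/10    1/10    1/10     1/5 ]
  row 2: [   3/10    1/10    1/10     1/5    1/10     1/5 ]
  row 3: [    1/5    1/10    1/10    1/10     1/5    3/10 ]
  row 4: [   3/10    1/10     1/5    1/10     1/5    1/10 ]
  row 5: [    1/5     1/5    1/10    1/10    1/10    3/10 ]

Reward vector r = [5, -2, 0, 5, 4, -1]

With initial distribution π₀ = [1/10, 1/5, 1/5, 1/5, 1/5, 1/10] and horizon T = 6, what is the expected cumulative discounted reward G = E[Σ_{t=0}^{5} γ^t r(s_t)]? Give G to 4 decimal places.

t=0: π = [0.1000, 0.2000, 0.2000, 0.2000, 0.2000, 0.1000], E[r] = 1.8000, γ^t·E[r] = 1.800000, running G = 1.800000
t=1: π = [0.2100, 0.1400, 0.1800, 0.1300, 0.1400, 0.2000], E[r] = 1.7800, γ^t·E[r] = 1.424000, running G = 3.224000
t=2: π = [0.1970, 0.1550, 0.1840, 0.1390, 0.1270, 0.1980], E[r] = 1.6800, γ^t·E[r] = 1.075200, running G = 4.299200
t=3: π = [0.1959, 0.1550, 0.1831, 0.1381, 0.1266, 0.2013], E[r] = 1.6651, γ^t·E[r] = 0.852531, running G = 5.151731
t=4: π = [0.1959, 0.1552, 0.1828, 0.1379, 0.1265, 0.2017], E[r] = 1.6627, γ^t·E[r] = 0.681021, running G = 5.832753
t=5: π = [0.1958, 0.1553, 0.1829, 0.1379, 0.1264, 0.2017], E[r] = 1.6619, γ^t·E[r] = 0.544582, running G = 6.377334

G = 6.3773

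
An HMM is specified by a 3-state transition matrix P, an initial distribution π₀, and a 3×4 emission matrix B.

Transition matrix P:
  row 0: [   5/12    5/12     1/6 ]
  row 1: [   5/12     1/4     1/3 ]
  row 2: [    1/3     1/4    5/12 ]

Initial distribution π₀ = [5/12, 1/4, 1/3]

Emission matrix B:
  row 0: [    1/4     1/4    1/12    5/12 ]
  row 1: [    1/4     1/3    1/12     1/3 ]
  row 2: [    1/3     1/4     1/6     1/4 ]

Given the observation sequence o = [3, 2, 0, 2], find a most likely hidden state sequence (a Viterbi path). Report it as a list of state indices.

path = [2, 2, 2, 2]

t=0: δ = [1.736e-01, 8.333e-02, 8.333e-02]  (obs o_0=3)
t=1: δ = [6.028e-03, 6.028e-03, 5.787e-03]  ψ = [0, 0, 2]  (obs o_1=2)
t=2: δ = [6.279e-04, 6.279e-04, 8.038e-04]  ψ = [0, 0, 2]  (obs o_2=0)
t=3: δ = [2.233e-05, 2.180e-05, 5.582e-05]  ψ = [2, 0, 2]  (obs o_3=2)
backtrack: best end state = 2; path = [2, 2, 2, 2]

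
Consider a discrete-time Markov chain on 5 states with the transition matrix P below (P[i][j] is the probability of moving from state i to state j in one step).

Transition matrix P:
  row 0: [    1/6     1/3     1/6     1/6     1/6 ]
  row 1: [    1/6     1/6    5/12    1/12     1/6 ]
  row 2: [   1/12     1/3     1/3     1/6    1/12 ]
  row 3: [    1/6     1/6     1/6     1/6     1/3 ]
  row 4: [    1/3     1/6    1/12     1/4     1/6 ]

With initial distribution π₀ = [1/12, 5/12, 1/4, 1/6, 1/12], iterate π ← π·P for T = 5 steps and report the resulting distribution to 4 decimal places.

t=0: π = [0.0833, 0.4167, 0.2500, 0.1667, 0.0833]
t=1: π = [0.1597, 0.2222, 0.3056, 0.1389, 0.1736]
t=2: π = [0.1701, 0.2442, 0.2587, 0.1626, 0.1644]
t=3: π = [0.1725, 0.2381, 0.2571, 0.1600, 0.1722]
t=4: π = [0.1739, 0.2383, 0.2547, 0.1612, 0.1719]
t=5: π = [0.1741, 0.2381, 0.2544, 0.1611, 0.1723]

π = [0.1741, 0.2381, 0.2544, 0.1611, 0.1723]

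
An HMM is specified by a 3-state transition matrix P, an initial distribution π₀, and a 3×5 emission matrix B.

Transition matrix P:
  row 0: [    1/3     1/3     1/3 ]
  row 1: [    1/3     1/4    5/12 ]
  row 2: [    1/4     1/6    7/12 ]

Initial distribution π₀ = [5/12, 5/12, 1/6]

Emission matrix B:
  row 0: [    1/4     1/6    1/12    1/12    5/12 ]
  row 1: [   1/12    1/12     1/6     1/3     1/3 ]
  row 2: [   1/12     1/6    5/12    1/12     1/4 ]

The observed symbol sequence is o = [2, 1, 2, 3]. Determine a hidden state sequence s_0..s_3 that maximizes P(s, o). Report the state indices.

t=0: δ = [3.472e-02, 6.944e-02, 6.944e-02]  (obs o_0=2)
t=1: δ = [3.858e-03, 1.447e-03, 6.752e-03]  ψ = [1, 1, 2]  (obs o_1=1)
t=2: δ = [1.407e-04, 2.143e-04, 1.641e-03]  ψ = [2, 0, 2]  (obs o_2=2)
t=3: δ = [3.419e-05, 9.117e-05, 7.977e-05]  ψ = [2, 2, 2]  (obs o_3=3)
backtrack: best end state = 1; path = [2, 2, 2, 1]

path = [2, 2, 2, 1]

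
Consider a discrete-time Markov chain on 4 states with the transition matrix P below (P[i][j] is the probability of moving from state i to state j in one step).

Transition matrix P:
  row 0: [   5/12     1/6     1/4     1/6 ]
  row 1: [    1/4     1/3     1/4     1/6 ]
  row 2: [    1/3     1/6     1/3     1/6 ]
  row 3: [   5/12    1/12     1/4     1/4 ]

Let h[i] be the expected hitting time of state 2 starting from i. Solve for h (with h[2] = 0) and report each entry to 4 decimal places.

First-step conditioning: h[2] = 0; for i ≠ 2, h[i] = 1 + Σ_k P[i][k]·h[k].
  h[0] = 1 + 5/12·h[0] + 1/6·h[1] + 1/6·h[3]
  h[1] = 1 + 1/4·h[0] + 1/3·h[1] + 1/6·h[3]
  h[3] = 1 + 5/12·h[0] + 1/12·h[1] + 1/4·h[3]
Solving the 3×3 linear system over states ≠ 2 gives exactly h = [4, 4, 0, 4] (h[2] = 0 is the target).

h = [4.0000, 4.0000, 0.0000, 4.0000]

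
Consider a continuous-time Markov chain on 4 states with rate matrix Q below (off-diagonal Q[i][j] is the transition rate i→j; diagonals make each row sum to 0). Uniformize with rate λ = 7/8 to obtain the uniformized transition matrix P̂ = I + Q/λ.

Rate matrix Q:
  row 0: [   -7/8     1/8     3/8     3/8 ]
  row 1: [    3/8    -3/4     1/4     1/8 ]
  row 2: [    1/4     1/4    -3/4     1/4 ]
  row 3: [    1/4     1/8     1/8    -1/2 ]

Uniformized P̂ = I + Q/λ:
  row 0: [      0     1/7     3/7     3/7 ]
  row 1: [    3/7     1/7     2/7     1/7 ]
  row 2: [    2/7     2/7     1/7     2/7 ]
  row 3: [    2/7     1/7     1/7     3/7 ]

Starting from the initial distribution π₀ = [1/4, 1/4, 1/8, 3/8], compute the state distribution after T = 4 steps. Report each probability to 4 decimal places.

π = [0.2414, 0.1766, 0.2377, 0.3443]

t=0: π = [0.2500, 0.2500, 0.1250, 0.3750]
t=1: π = [0.2500, 0.1607, 0.2500, 0.3393]
t=2: π = [0.2372, 0.1786, 0.2372, 0.3469]
t=3: π = [0.2434, 0.1767, 0.2362, 0.3437]
t=4: π = [0.2414, 0.1766, 0.2377, 0.3443]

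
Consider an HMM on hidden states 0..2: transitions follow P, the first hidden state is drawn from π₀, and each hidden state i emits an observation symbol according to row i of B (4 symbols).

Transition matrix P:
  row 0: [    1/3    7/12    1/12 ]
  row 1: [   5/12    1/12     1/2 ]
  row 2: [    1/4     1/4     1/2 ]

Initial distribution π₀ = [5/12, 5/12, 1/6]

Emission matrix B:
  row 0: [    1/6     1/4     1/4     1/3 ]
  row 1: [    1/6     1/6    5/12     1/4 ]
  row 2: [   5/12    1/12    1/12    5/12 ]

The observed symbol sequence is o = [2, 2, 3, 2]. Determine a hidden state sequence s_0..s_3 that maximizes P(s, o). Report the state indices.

t=0: δ = [1.042e-01, 1.736e-01, 1.389e-02]  (obs o_0=2)
t=1: δ = [1.808e-02, 2.532e-02, 7.234e-03]  ψ = [1, 0, 1]  (obs o_1=2)
t=2: δ = [3.516e-03, 2.637e-03, 5.275e-03]  ψ = [1, 0, 1]  (obs o_2=3)
t=3: δ = [3.297e-04, 8.547e-04, 2.198e-04]  ψ = [2, 0, 2]  (obs o_3=2)
backtrack: best end state = 1; path = [0, 1, 0, 1]

path = [0, 1, 0, 1]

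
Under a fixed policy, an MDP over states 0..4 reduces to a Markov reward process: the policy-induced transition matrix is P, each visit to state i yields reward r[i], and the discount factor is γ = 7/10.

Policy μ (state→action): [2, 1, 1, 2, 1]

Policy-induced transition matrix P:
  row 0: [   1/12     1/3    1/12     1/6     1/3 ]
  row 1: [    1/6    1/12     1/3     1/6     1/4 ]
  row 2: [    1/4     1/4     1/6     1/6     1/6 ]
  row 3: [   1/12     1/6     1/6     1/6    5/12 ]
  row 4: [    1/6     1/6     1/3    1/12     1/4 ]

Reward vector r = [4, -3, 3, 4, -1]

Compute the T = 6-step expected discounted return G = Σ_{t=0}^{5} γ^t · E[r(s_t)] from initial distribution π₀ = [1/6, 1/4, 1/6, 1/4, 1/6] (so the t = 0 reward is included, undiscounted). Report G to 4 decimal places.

t=0: π = [0.1667, 0.2500, 0.1667, 0.2500, 0.1667], E[r] = 1.2500, γ^t·E[r] = 1.250000, running G = 1.250000
t=1: π = [0.1458, 0.1875, 0.2222, 0.1528, 0.2917], E[r] = 1.0069, γ^t·E[r] = 0.704861, running G = 1.954861
t=2: π = [0.1603, 0.1939, 0.2344, 0.1424, 0.2691], E[r] = 1.0631, γ^t·E[r] = 0.520909, running G = 2.475770
t=3: π = [0.1610, 0.1968, 0.2305, 0.1442, 0.2676], E[r] = 1.0544, γ^t·E[r] = 0.361675, running G = 2.837445
t=4: π = [0.1604, 0.1963, 0.2306, 0.1444, 0.2682], E[r] = 1.0540, γ^t·E[r] = 0.253061, running G = 3.090505
t=5: π = [0.1605, 0.1963, 0.2307, 0.1443, 0.2682], E[r] = 1.0543, γ^t·E[r] = 0.177204, running G = 3.267710

G = 3.2677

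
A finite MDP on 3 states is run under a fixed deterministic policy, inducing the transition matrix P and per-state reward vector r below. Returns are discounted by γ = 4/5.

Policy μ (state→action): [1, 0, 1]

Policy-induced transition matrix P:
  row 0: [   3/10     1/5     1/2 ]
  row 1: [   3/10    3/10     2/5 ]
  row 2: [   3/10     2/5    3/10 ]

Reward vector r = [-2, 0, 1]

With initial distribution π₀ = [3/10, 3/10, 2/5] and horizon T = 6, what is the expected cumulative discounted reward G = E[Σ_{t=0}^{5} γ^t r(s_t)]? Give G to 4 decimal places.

t=0: π = [0.3000, 0.3000, 0.4000], E[r] = -0.2000, γ^t·E[r] = -0.200000, running G = -0.200000
t=1: π = [0.3000, 0.3100, 0.3900], E[r] = -0.2100, γ^t·E[r] = -0.168000, running G = -0.368000
t=2: π = [0.3000, 0.3090, 0.3910], E[r] = -0.2090, γ^t·E[r] = -0.133760, running G = -0.501760
t=3: π = [0.3000, 0.3091, 0.3909], E[r] = -0.2091, γ^t·E[r] = -0.107059, running G = -0.608819
t=4: π = [0.3000, 0.3091, 0.3909], E[r] = -0.2091, γ^t·E[r] = -0.085643, running G = -0.694462
t=5: π = [0.3000, 0.3091, 0.3909], E[r] = -0.2091, γ^t·E[r] = -0.068515, running G = -0.762977

G = -0.7630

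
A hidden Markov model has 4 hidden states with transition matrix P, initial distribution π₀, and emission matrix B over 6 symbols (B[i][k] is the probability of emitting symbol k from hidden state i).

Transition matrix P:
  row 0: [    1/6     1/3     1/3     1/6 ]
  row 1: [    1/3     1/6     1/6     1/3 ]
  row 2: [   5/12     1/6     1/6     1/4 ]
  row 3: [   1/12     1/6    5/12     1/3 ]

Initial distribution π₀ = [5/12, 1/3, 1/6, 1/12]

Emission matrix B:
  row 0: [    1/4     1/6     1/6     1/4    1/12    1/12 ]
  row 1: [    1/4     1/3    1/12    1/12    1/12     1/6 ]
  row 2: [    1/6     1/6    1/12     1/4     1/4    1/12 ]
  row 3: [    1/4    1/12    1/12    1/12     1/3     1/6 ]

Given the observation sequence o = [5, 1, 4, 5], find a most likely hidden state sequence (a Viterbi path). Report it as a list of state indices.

t=0: δ = [3.472e-02, 5.556e-02, 1.389e-02, 1.389e-02]  (obs o_0=5)
t=1: δ = [3.086e-03, 3.858e-03, 1.929e-03, 1.543e-03]  ψ = [1, 0, 0, 1]  (obs o_1=1)
t=2: δ = [1.072e-04, 8.573e-05, 2.572e-04, 4.287e-04]  ψ = [1, 0, 0, 1]  (obs o_2=4)
t=3: δ = [8.931e-06, 1.191e-05, 1.488e-05, 2.381e-05]  ψ = [2, 3, 3, 3]  (obs o_3=5)
backtrack: best end state = 3; path = [0, 1, 3, 3]

path = [0, 1, 3, 3]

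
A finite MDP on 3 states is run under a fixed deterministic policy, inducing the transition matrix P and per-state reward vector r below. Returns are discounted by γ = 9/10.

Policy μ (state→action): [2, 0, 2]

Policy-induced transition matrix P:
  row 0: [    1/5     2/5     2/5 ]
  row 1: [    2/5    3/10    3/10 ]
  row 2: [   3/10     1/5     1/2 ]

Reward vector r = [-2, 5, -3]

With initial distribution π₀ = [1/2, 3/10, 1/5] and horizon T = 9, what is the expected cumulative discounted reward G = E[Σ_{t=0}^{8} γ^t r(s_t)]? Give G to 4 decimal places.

t=0: π = [0.5000, 0.3000, 0.2000], E[r] = -0.1000, γ^t·E[r] = -0.100000, running G = -0.100000
t=1: π = [0.2800, 0.3300, 0.3900], E[r] = -0.0800, γ^t·E[r] = -0.072000, running G = -0.172000
t=2: π = [0.3050, 0.2890, 0.4060], E[r] = -0.3830, γ^t·E[r] = -0.310230, running G = -0.482230
t=3: π = [0.2984, 0.2899, 0.4117], E[r] = -0.3824, γ^t·E[r] = -0.278770, running G = -0.761000
t=4: π = [0.2992, 0.2887, 0.4122], E[r] = -0.3915, γ^t·E[r] = -0.256857, running G = -1.017856
t=5: π = [0.2990, 0.2887, 0.4124], E[r] = -0.3915, γ^t·E[r] = -0.231160, running G = -1.249016
t=6: π = [0.2990, 0.2887, 0.4124], E[r] = -0.3917, γ^t·E[r] = -0.208189, running G = -1.457206
t=7: π = [0.2990, 0.2887, 0.4124], E[r] = -0.3917, γ^t·E[r] = -0.187370, running G = -1.644576
t=8: π = [0.2990, 0.2887, 0.4124], E[r] = -0.3918, γ^t·E[r] = -0.168637, running G = -1.813212

G = -1.8132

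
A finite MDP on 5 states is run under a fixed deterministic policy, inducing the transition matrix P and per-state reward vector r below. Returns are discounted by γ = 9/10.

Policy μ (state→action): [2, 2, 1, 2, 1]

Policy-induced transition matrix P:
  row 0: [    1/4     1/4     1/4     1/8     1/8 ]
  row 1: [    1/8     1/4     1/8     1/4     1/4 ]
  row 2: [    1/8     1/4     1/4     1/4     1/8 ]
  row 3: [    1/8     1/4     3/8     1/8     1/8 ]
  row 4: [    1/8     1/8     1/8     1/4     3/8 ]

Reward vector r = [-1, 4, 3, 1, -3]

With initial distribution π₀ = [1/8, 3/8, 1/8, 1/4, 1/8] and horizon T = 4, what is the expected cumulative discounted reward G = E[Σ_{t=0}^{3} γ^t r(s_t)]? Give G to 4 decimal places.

t=0: π = [0.1250, 0.3750, 0.1250, 0.2500, 0.1250], E[r] = 1.6250, γ^t·E[r] = 1.625000, running G = 1.625000
t=1: π = [0.1406, 0.2344, 0.2188, 0.2031, 0.2031], E[r] = 1.0469, γ^t·E[r] = 0.942188, running G = 2.567188
t=2: π = [0.1426, 0.2246, 0.2207, 0.2070, 0.2051], E[r] = 1.0098, γ^t·E[r] = 0.817910, running G = 3.385098
t=3: π = [0.1428, 0.2244, 0.2222, 0.2063, 0.2043], E[r] = 1.0144, γ^t·E[r] = 0.739501, running G = 4.124598

G = 4.1246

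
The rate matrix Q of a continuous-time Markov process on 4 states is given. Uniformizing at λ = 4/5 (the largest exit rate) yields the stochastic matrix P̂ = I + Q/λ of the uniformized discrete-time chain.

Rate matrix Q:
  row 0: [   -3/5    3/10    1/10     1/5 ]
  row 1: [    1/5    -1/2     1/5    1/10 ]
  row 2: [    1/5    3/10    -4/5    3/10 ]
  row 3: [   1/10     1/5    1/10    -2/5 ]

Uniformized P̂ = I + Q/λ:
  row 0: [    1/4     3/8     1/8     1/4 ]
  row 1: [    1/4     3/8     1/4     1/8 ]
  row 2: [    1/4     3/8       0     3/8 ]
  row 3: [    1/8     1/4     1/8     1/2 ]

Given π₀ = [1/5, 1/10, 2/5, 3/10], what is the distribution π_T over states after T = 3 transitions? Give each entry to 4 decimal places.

t=0: π = [0.2000, 0.1000, 0.4000, 0.3000]
t=1: π = [0.2125, 0.3375, 0.0875, 0.3625]
t=2: π = [0.2047, 0.3297, 0.1563, 0.3094]
t=3: π = [0.2113, 0.3363, 0.1467, 0.3057]

π = [0.2113, 0.3363, 0.1467, 0.3057]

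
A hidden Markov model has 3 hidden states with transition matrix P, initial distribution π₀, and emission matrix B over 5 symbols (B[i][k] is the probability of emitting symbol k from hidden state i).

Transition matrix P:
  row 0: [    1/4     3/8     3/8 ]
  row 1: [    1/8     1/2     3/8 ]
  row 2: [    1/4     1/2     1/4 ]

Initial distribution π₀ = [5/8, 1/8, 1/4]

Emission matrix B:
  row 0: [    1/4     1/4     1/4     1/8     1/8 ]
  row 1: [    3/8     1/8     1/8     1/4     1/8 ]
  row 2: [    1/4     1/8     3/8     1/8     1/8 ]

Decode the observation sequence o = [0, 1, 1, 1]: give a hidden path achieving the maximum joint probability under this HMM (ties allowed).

t=0: δ = [1.562e-01, 4.688e-02, 6.250e-02]  (obs o_0=0)
t=1: δ = [9.766e-03, 7.324e-03, 7.324e-03]  ψ = [0, 0, 0]  (obs o_1=1)
t=2: δ = [6.104e-04, 4.578e-04, 4.578e-04]  ψ = [0, 0, 0]  (obs o_2=1)
t=3: δ = [3.815e-05, 2.861e-05, 2.861e-05]  ψ = [0, 0, 0]  (obs o_3=1)
backtrack: best end state = 0; path = [0, 0, 0, 0]

path = [0, 0, 0, 0]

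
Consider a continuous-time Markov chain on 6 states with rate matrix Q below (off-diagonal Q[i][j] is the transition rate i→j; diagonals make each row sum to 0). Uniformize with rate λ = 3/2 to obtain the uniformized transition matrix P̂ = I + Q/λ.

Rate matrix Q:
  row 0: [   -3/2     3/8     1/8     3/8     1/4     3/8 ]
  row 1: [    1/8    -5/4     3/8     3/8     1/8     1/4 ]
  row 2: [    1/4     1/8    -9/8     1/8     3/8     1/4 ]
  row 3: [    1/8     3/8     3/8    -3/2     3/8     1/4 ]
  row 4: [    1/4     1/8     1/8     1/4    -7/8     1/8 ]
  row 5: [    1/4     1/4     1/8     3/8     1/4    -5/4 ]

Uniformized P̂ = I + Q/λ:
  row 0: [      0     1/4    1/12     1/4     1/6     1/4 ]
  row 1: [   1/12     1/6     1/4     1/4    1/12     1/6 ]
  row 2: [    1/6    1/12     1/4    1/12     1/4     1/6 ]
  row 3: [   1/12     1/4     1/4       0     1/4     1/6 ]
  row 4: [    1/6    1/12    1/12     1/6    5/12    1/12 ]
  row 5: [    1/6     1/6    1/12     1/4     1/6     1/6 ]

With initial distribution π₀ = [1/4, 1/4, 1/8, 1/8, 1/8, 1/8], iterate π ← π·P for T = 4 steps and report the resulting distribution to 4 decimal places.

t=0: π = [0.2500, 0.2500, 0.1250, 0.1250, 0.1250, 0.1250]
t=1: π = [0.0938, 0.1771, 0.1667, 0.1875, 0.1979, 0.1771]
t=2: π = [0.1207, 0.1597, 0.1719, 0.1589, 0.2309, 0.1580]
t=3: π = [0.1200, 0.1564, 0.1651, 0.1624, 0.2386, 0.1575]
t=4: π = [0.1201, 0.1566, 0.1640, 0.1620, 0.2406, 0.1568]

π = [0.1201, 0.1566, 0.1640, 0.1620, 0.2406, 0.1568]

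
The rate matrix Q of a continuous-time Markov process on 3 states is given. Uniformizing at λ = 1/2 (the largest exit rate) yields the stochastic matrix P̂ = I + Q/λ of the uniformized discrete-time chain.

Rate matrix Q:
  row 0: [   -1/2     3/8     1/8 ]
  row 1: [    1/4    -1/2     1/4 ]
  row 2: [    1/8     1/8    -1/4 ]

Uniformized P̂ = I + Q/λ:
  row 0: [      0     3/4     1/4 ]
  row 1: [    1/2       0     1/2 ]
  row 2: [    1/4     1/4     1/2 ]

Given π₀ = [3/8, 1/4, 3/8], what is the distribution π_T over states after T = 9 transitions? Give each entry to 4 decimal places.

π = [0.2601, 0.3055, 0.4344]

t=0: π = [0.3750, 0.2500, 0.3750]
t=1: π = [0.2188, 0.3750, 0.4063]
t=2: π = [0.2891, 0.2656, 0.4453]
t=3: π = [0.2441, 0.3281, 0.4277]
t=4: π = [0.2710, 0.2900, 0.4390]
t=5: π = [0.2548, 0.3130, 0.4323]
t=6: π = [0.2646, 0.2991, 0.4363]
t=7: π = [0.2586, 0.3075, 0.4339]
t=8: π = [0.2622, 0.3024, 0.4353]
t=9: π = [0.2601, 0.3055, 0.4344]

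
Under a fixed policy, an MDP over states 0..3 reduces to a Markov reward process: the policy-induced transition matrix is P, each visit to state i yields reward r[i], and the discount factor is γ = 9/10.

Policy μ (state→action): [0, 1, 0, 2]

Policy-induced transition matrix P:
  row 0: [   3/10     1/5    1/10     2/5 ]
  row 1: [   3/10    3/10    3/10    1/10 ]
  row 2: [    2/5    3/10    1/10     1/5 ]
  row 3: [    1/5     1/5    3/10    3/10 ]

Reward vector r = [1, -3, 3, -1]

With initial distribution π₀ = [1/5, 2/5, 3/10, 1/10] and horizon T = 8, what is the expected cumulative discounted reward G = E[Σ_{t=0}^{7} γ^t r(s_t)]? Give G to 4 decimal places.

G = -0.6703

t=0: π = [0.2000, 0.4000, 0.3000, 0.1000], E[r] = -0.2000, γ^t·E[r] = -0.200000, running G = -0.200000
t=1: π = [0.3200, 0.2700, 0.2000, 0.2100], E[r] = -0.1000, γ^t·E[r] = -0.090000, running G = -0.290000
t=2: π = [0.2990, 0.2470, 0.1960, 0.2580], E[r] = -0.1120, γ^t·E[r] = -0.090720, running G = -0.380720
t=3: π = [0.2938, 0.2443, 0.2010, 0.2609], E[r] = -0.0970, γ^t·E[r] = -0.070713, running G = -0.451433
t=4: π = [0.2940, 0.2445, 0.2010, 0.2604], E[r] = -0.0969, γ^t·E[r] = -0.063563, running G = -0.514996
t=5: π = [0.2941, 0.2446, 0.2010, 0.2604], E[r] = -0.0970, γ^t·E[r] = -0.057295, running G = -0.572291
t=6: π = [0.2941, 0.2446, 0.2010, 0.2604], E[r] = -0.0970, γ^t·E[r] = -0.051566, running G = -0.623858
t=7: π = [0.2941, 0.2446, 0.2010, 0.2604], E[r] = -0.0970, γ^t·E[r] = -0.046409, running G = -0.670267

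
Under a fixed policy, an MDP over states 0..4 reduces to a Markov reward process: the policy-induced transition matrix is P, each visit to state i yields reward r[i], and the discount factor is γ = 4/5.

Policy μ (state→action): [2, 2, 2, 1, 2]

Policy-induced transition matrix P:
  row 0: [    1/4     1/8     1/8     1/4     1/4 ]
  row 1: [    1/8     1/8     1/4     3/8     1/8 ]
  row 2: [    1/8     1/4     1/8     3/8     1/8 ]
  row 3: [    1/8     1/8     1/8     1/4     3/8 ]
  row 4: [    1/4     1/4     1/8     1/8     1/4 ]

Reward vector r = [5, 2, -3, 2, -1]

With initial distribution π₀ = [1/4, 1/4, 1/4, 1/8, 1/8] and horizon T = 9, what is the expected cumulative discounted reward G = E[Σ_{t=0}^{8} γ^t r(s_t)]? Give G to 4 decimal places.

G = 4.7172

t=0: π = [0.2500, 0.2500, 0.2500, 0.1250, 0.1250], E[r] = 1.1250, γ^t·E[r] = 1.125000, running G = 1.125000
t=1: π = [0.1719, 0.1719, 0.1563, 0.2969, 0.2031], E[r] = 1.1250, γ^t·E[r] = 0.900000, running G = 2.025000
t=2: π = [0.1719, 0.1699, 0.1465, 0.2656, 0.2461], E[r] = 1.0449, γ^t·E[r] = 0.668750, running G = 2.693750
t=3: π = [0.1772, 0.1741, 0.1462, 0.2588, 0.2437], E[r] = 1.0696, γ^t·E[r] = 0.547625, running G = 3.241375
t=4: π = [0.1776, 0.1737, 0.1468, 0.2596, 0.2423], E[r] = 1.0721, γ^t·E[r] = 0.439138, running G = 3.680513
t=5: π = [0.1775, 0.1736, 0.1467, 0.2598, 0.2424], E[r] = 1.0717, γ^t·E[r] = 0.351184, running G = 4.031696
t=6: π = [0.1775, 0.1736, 0.1467, 0.2597, 0.2424], E[r] = 1.0716, γ^t·E[r] = 0.280926, running G = 4.312623
t=7: π = [0.1775, 0.1736, 0.1467, 0.2597, 0.2424], E[r] = 1.0717, γ^t·E[r] = 0.224745, running G = 4.537368
t=8: π = [0.1775, 0.1736, 0.1467, 0.2597, 0.2424], E[r] = 1.0717, γ^t·E[r] = 0.179796, running G = 4.717164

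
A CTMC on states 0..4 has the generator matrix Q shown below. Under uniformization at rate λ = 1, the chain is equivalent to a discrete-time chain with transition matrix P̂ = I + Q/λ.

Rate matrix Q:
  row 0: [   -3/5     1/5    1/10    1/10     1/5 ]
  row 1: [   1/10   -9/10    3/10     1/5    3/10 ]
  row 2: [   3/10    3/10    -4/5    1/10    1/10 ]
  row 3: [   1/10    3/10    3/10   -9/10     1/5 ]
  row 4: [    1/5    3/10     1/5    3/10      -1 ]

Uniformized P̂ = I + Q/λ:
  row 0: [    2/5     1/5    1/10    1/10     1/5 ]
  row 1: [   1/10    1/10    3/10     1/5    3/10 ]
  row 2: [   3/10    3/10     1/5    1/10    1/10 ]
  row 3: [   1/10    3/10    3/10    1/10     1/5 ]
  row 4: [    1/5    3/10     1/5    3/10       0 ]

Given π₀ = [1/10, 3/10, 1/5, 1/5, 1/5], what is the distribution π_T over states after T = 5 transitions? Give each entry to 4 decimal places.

π = [0.2285, 0.2309, 0.2159, 0.1567, 0.1680]

t=0: π = [0.1000, 0.3000, 0.2000, 0.2000, 0.2000]
t=1: π = [0.1900, 0.2300, 0.2400, 0.1700, 0.1700]
t=2: π = [0.2220, 0.2350, 0.2210, 0.1570, 0.1650]
t=3: π = [0.2273, 0.2308, 0.2170, 0.1565, 0.1684]
t=4: π = [0.2284, 0.2311, 0.2160, 0.1568, 0.1677]
t=5: π = [0.2285, 0.2309, 0.2159, 0.1567, 0.1680]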